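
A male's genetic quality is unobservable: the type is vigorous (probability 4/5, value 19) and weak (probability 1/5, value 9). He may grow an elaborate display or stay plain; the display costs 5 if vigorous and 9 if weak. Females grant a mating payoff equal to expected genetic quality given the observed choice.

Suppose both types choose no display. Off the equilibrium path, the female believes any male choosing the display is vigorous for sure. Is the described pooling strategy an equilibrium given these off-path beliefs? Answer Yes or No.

Yes

On path, the female holds the prior and pays 4/5·19 + 1/5·9 = 17. Off path (the display), believing vigorous, it pays 19.
vigorous: no display nets 17; the display nets 19 − 5 = 14. vigorous stays.
weak: no display nets 17; the display nets 19 − 9 = 10. weak stays.
No type deviates, so pooling is sustained.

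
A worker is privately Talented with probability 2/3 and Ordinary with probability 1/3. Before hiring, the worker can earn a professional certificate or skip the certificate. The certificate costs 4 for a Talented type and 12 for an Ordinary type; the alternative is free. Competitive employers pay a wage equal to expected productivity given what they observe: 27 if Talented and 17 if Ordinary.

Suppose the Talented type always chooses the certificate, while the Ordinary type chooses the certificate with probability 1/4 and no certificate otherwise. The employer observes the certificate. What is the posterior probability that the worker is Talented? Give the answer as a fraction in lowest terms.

8/9

P(the certificate) = (2/3)·1 + (1/3)·(1/4) = 3/4.
By Bayes' rule, P(Talented | the certificate) = (2/3) / (3/4) = 8/9.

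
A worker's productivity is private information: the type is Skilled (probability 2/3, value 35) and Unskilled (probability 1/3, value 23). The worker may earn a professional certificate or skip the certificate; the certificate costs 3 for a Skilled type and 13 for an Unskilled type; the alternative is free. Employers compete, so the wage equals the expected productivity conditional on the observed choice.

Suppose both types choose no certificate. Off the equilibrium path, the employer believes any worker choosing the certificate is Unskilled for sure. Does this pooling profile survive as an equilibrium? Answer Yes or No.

On path, the employer holds the prior and pays 2/3·35 + 1/3·23 = 31. Off path (the certificate), believing Unskilled, it pays 23.
Skilled: no certificate nets 31; the certificate nets 23 − 3 = 20. Skilled stays.
Unskilled: no certificate nets 31; the certificate nets 23 − 13 = 10. Unskilled stays.
No type deviates, so pooling is sustained.

Yes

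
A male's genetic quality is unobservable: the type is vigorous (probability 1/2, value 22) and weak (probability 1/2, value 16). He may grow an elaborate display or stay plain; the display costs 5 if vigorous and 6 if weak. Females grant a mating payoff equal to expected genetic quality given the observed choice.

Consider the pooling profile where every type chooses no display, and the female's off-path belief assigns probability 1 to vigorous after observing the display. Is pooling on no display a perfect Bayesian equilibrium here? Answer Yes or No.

Yes

On path, the female holds the prior and pays 1/2·22 + 1/2·16 = 19. Off path (the display), believing vigorous, it pays 22.
vigorous: no display nets 19; the display nets 22 − 5 = 17. vigorous stays.
weak: no display nets 19; the display nets 22 − 6 = 16. weak stays.
No type deviates, so pooling is sustained.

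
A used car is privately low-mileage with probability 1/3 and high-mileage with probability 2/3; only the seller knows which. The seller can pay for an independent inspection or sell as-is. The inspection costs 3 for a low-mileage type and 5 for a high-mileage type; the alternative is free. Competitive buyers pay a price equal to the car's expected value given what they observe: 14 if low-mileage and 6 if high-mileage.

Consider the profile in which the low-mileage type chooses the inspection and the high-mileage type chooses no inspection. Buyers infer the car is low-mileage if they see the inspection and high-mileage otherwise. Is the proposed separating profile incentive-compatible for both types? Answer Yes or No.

No

Under these beliefs, the inspection earns price 14 and no inspection earns price 6.
low-mileage: the inspection nets 14 − 3 = 11; no inspection nets 6. low-mileage prefers the inspection.
high-mileage: the inspection nets 14 − 5 = 9; no inspection nets 6. high-mileage would deviate to the inspection.
high-mileage has a profitable deviation, so the profile is not an equilibrium.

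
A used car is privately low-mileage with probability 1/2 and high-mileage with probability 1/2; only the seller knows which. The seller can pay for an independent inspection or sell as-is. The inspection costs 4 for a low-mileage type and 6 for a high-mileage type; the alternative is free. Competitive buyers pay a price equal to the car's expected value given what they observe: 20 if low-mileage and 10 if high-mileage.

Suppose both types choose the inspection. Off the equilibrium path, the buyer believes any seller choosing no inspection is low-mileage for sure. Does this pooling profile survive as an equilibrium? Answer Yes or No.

On path, the buyer holds the prior and pays 1/2·20 + 1/2·10 = 15. Off path (no inspection), believing low-mileage, it pays 20.
low-mileage: the inspection nets 15 − 4 = 11; no inspection nets 20. low-mileage would deviate.
high-mileage: the inspection nets 15 − 6 = 9; no inspection nets 20. high-mileage would deviate.
A type deviates, so pooling fails.

No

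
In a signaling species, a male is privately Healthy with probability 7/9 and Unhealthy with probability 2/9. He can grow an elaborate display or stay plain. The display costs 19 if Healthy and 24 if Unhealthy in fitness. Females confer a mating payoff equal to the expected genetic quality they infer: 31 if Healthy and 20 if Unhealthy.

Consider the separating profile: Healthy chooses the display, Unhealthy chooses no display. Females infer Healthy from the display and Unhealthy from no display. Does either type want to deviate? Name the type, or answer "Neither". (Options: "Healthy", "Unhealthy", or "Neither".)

Healthy

The display pays 31; no display pays 20.
Healthy: assigned the display, nets 31 − 19 = 12; deviating to no display nets 20.
Unhealthy: assigned no display, nets 20; deviating to the display nets 31 − 24 = 7.
The Healthy type gains 8 by deviating.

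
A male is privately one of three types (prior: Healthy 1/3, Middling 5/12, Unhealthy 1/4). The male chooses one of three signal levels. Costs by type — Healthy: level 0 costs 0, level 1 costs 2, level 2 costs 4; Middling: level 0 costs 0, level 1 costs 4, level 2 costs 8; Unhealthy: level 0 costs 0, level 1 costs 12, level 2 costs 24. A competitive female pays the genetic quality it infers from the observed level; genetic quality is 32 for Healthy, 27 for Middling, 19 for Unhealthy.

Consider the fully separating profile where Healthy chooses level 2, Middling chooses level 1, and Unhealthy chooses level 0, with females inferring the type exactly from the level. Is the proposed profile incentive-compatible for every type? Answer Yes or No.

No

Separating mating payoffs: level 2 → 32, level 1 → 27, level 0 → 19.
Healthy (assigned level 2): level 0: 19 − 0 = 19; level 1: 27 − 2 = 25; level 2: 32 − 4 = 28. Healthy stays.
Middling (assigned level 1): level 0: 19 − 0 = 19; level 1: 27 − 4 = 23; level 2: 32 − 8 = 24. Middling prefers level 2.
Unhealthy (assigned level 0): level 0: 19 − 0 = 19; level 1: 27 − 12 = 15; level 2: 32 − 24 = 8. Unhealthy stays.
At least one type deviates; the separating profile fails.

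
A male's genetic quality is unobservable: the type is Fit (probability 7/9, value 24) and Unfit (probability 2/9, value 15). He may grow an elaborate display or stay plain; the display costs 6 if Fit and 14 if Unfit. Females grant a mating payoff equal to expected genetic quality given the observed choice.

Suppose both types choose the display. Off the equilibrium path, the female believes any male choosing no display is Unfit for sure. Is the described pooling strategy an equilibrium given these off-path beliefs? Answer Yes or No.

On path, the female holds the prior and pays 7/9·24 + 2/9·15 = 22. Off path (no display), believing Unfit, it pays 15.
Fit: the display nets 22 − 6 = 16; no display nets 15. Fit stays.
Unfit: the display nets 22 − 14 = 8; no display nets 15. Unfit would deviate.
A type deviates, so pooling fails.

No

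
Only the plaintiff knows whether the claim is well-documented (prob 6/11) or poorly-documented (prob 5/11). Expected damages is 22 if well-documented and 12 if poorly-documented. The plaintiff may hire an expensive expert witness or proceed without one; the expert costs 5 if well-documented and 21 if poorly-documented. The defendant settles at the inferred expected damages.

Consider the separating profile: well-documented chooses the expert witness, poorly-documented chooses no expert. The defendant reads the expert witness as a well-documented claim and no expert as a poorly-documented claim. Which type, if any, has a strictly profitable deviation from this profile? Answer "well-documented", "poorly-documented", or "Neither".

The expert witness pays 22; no expert pays 12.
well-documented: assigned the expert witness, nets 22 − 5 = 17; deviating to no expert nets 12.
poorly-documented: assigned no expert, nets 12; deviating to the expert witness nets 22 − 21 = 1.
Both types strictly prefer their assigned action; no profitable deviation.

Neither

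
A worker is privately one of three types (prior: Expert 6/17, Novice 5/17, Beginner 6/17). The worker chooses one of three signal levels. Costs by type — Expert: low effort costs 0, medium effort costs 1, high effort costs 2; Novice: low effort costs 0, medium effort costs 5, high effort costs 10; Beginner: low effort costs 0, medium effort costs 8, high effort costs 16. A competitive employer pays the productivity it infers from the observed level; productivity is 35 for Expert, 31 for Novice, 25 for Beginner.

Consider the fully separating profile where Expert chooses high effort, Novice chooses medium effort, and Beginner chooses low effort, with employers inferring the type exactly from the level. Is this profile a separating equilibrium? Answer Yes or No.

Separating wages: high effort → 35, medium effort → 31, low effort → 25.
Expert (assigned high effort): low effort: 25 − 0 = 25; medium effort: 31 − 1 = 30; high effort: 35 − 2 = 33. Expert stays.
Novice (assigned medium effort): low effort: 25 − 0 = 25; medium effort: 31 − 5 = 26; high effort: 35 − 10 = 25. Novice stays.
Beginner (assigned low effort): low effort: 25 − 0 = 25; medium effort: 31 − 8 = 23; high effort: 35 − 16 = 19. Beginner stays.
Every type prefers its assigned level; separation holds.

Yes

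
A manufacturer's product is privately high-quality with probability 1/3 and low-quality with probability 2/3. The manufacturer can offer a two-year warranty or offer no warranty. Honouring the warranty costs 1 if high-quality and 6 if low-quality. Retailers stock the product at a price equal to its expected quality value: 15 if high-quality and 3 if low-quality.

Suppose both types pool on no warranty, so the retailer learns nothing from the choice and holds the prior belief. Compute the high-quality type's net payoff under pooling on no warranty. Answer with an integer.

7

Pooled price = 1/3·15 + 2/3·3 = 7.
high-quality pays no cost for no warranty, so net payoff = 7.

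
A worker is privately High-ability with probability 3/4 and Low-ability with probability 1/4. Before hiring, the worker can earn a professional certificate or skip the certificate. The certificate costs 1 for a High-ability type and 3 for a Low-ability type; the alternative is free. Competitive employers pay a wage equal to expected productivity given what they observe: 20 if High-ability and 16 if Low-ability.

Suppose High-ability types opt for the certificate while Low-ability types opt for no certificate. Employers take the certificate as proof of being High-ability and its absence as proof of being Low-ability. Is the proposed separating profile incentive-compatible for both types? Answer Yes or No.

Under these beliefs, the certificate earns wage 20 and no certificate earns wage 16.
High-ability: the certificate nets 20 − 1 = 19; no certificate nets 16. High-ability prefers the certificate.
Low-ability: the certificate nets 20 − 3 = 17; no certificate nets 16. Low-ability would deviate to the certificate.
Low-ability has a profitable deviation, so the profile is not an equilibrium.

No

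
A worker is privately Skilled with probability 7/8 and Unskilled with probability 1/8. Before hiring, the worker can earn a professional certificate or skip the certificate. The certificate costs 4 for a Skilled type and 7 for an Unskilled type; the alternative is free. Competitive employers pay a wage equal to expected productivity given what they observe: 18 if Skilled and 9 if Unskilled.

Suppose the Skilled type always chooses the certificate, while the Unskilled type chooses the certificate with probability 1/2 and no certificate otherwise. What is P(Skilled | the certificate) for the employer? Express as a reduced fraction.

14/15

P(the certificate) = (7/8)·1 + (1/8)·(1/2) = 15/16.
By Bayes' rule, P(Skilled | the certificate) = (7/8) / (15/16) = 14/15.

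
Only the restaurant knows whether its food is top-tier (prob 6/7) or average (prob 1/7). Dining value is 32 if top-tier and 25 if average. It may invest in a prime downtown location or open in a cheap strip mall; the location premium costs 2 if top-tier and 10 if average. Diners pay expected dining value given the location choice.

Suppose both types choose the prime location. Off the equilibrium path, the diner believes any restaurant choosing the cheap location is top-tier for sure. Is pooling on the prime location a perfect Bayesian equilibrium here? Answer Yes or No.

On path, the diner holds the prior and pays 6/7·32 + 1/7·25 = 31. Off path (the cheap location), believing top-tier, it pays 32.
top-tier: the prime location nets 31 − 2 = 29; the cheap location nets 32. top-tier would deviate.
average: the prime location nets 31 − 10 = 21; the cheap location nets 32. average would deviate.
A type deviates, so pooling fails.

No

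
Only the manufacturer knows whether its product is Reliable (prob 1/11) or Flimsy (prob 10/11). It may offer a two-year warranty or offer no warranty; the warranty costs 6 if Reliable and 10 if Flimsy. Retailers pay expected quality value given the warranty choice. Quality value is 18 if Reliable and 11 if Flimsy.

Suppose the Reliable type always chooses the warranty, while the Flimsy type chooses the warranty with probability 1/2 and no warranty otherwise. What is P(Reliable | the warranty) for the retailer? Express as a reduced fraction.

P(the warranty) = (1/11)·1 + (10/11)·(1/2) = 6/11.
By Bayes' rule, P(Reliable | the warranty) = (1/11) / (6/11) = 1/6.

1/6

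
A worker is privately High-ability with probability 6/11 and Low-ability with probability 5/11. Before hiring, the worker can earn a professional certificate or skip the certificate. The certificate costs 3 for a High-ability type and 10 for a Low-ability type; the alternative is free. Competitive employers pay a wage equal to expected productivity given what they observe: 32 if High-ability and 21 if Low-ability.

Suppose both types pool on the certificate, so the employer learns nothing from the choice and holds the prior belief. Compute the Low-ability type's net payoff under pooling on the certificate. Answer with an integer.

17

Pooled wage = 6/11·32 + 5/11·21 = 27.
Low-ability pays cost 10 for the certificate, so net payoff = 27 − 10 = 17.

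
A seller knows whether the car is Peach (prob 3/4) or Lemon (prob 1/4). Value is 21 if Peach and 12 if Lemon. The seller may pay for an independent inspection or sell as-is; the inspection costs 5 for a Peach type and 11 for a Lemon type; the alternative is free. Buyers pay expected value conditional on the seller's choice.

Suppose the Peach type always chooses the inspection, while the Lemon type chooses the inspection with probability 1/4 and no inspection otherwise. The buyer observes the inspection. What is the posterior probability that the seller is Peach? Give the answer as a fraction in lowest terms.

12/13

P(the inspection) = (3/4)·1 + (1/4)·(1/4) = 13/16.
By Bayes' rule, P(Peach | the inspection) = (3/4) / (13/16) = 12/13.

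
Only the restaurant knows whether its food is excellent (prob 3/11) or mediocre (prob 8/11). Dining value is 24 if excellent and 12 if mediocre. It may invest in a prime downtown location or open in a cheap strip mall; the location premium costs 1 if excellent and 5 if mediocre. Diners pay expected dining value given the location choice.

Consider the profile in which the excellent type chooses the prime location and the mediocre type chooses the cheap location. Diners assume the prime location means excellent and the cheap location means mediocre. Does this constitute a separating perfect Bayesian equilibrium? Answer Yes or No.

Under these beliefs, the prime location earns price premium 24 and the cheap location earns price premium 12.
excellent: the prime location nets 24 − 1 = 23; the cheap location nets 12. excellent prefers the prime location.
mediocre: the prime location nets 24 − 5 = 19; the cheap location nets 12. mediocre would deviate to the prime location.
mediocre has a profitable deviation, so the profile is not an equilibrium.

No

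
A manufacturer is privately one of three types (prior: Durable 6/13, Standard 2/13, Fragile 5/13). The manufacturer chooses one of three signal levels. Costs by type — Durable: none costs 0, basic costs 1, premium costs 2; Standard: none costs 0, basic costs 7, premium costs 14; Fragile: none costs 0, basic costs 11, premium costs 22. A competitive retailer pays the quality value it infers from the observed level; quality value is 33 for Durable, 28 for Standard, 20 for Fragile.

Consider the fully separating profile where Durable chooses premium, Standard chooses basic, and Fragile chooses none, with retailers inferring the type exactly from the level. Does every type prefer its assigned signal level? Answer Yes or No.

Separating prices: premium → 33, basic → 28, none → 20.
Durable (assigned premium): none: 20 − 0 = 20; basic: 28 − 1 = 27; premium: 33 − 2 = 31. Durable stays.
Standard (assigned basic): none: 20 − 0 = 20; basic: 28 − 7 = 21; premium: 33 − 14 = 19. Standard stays.
Fragile (assigned none): none: 20 − 0 = 20; basic: 28 − 11 = 17; premium: 33 − 22 = 11. Fragile stays.
Every type prefers its assigned level; separation holds.

Yes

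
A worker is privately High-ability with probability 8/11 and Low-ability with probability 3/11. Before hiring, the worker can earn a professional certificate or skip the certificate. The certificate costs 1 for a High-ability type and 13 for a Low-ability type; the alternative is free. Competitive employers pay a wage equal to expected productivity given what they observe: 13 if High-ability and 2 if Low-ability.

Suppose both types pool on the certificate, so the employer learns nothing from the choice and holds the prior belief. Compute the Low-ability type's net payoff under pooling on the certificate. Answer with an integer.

Pooled wage = 8/11·13 + 3/11·2 = 10.
Low-ability pays cost 13 for the certificate, so net payoff = 10 − 13 = -3.

-3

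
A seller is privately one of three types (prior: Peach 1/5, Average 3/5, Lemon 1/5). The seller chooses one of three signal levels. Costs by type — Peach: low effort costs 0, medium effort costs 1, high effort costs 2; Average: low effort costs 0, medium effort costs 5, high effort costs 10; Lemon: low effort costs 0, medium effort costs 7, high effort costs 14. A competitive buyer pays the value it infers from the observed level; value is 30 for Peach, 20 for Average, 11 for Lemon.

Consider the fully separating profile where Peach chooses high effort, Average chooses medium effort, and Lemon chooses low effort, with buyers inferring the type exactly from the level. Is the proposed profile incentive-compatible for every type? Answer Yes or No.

Separating prices: high effort → 30, medium effort → 20, low effort → 11.
Peach (assigned high effort): low effort: 11 − 0 = 11; medium effort: 20 − 1 = 19; high effort: 30 − 2 = 28. Peach stays.
Average (assigned medium effort): low effort: 11 − 0 = 11; medium effort: 20 − 5 = 15; high effort: 30 − 10 = 20. Average prefers high effort.
Lemon (assigned low effort): low effort: 11 − 0 = 11; medium effort: 20 − 7 = 13; high effort: 30 − 14 = 16. Lemon prefers high effort.
At least one type deviates; the separating profile fails.

No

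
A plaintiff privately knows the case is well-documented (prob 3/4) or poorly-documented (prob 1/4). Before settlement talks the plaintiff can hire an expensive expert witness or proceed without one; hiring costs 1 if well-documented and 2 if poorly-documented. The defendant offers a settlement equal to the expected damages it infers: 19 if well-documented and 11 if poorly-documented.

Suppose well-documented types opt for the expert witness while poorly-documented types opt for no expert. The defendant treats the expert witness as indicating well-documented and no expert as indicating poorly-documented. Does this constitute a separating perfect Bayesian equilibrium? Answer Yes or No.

Under these beliefs, the expert witness earns settlement 19 and no expert earns settlement 11.
well-documented: the expert witness nets 19 − 1 = 18; no expert nets 11. well-documented prefers the expert witness.
poorly-documented: the expert witness nets 19 − 2 = 17; no expert nets 11. poorly-documented would deviate to the expert witness.
poorly-documented has a profitable deviation, so the profile is not an equilibrium.

No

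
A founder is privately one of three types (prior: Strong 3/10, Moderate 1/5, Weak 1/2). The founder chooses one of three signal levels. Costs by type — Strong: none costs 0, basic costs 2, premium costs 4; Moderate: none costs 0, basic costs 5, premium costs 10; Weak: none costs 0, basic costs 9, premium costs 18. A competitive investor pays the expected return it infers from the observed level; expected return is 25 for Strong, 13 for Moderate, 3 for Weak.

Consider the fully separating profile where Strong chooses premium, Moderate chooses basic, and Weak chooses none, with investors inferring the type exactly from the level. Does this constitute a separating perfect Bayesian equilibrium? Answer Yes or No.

Separating valuations: premium → 25, basic → 13, none → 3.
Strong (assigned premium): none: 3 − 0 = 3; basic: 13 − 2 = 11; premium: 25 − 4 = 21. Strong stays.
Moderate (assigned basic): none: 3 − 0 = 3; basic: 13 − 5 = 8; premium: 25 − 10 = 15. Moderate prefers premium.
Weak (assigned none): none: 3 − 0 = 3; basic: 13 − 9 = 4; premium: 25 − 18 = 7. Weak prefers premium.
At least one type deviates; the separating profile fails.

No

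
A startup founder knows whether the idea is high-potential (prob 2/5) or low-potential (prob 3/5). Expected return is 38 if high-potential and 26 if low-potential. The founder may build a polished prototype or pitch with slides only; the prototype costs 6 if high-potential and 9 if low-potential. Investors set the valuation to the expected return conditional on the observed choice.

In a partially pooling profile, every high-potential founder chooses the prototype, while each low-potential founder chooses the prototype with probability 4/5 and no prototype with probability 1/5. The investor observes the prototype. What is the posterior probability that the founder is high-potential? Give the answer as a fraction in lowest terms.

P(the prototype) = (2/5)·1 + (3/5)·(4/5) = 22/25.
By Bayes' rule, P(high-potential | the prototype) = (2/5) / (22/25) = 5/11.

5/11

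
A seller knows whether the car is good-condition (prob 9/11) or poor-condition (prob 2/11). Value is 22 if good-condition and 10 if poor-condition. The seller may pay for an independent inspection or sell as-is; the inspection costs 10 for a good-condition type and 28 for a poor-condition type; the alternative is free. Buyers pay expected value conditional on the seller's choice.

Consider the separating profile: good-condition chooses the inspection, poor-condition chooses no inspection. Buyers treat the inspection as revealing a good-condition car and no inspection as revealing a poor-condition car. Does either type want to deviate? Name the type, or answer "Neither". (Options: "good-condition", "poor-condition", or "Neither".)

Neither

The inspection pays 22; no inspection pays 10.
good-condition: assigned the inspection, nets 22 − 10 = 12; deviating to no inspection nets 10.
poor-condition: assigned no inspection, nets 10; deviating to the inspection nets 22 − 28 = -6.
Both types strictly prefer their assigned action; no profitable deviation.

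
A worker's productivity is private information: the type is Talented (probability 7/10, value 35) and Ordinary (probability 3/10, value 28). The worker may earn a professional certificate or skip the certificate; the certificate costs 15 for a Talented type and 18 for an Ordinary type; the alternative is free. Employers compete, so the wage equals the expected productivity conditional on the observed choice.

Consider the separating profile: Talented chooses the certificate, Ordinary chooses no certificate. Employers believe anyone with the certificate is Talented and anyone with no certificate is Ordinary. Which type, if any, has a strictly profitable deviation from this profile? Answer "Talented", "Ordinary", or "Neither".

Talented

The certificate pays 35; no certificate pays 28.
Talented: assigned the certificate, nets 35 − 15 = 20; deviating to no certificate nets 28.
Ordinary: assigned no certificate, nets 28; deviating to the certificate nets 35 − 18 = 17.
The Talented type gains 8 by deviating.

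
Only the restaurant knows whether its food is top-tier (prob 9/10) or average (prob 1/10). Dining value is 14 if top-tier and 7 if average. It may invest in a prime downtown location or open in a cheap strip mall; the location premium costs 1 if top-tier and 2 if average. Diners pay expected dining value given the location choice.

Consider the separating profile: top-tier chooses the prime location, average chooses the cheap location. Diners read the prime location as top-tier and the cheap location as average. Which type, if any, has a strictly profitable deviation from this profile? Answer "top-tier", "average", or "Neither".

The prime location pays 14; the cheap location pays 7.
top-tier: assigned the prime location, nets 14 − 1 = 13; deviating to the cheap location nets 7.
average: assigned the cheap location, nets 7; deviating to the prime location nets 14 − 2 = 12.
The average type gains 5 by deviating.

average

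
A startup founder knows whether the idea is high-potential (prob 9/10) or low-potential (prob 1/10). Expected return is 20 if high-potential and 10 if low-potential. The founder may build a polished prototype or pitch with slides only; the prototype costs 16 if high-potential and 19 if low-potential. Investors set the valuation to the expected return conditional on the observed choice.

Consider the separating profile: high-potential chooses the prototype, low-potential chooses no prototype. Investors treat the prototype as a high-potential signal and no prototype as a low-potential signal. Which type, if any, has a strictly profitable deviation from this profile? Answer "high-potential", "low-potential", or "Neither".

high-potential

The prototype pays 20; no prototype pays 10.
high-potential: assigned the prototype, nets 20 − 16 = 4; deviating to no prototype nets 10.
low-potential: assigned no prototype, nets 10; deviating to the prototype nets 20 − 19 = 1.
The high-potential type gains 6 by deviating.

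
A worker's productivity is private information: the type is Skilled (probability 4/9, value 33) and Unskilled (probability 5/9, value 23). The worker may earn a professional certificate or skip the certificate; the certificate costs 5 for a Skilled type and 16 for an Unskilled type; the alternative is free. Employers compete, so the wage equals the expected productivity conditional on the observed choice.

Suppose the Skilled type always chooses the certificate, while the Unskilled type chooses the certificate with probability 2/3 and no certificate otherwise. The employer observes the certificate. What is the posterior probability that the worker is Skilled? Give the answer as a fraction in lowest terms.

P(the certificate) = (4/9)·1 + (5/9)·(2/3) = 22/27.
By Bayes' rule, P(Skilled | the certificate) = (4/9) / (22/27) = 6/11.

6/11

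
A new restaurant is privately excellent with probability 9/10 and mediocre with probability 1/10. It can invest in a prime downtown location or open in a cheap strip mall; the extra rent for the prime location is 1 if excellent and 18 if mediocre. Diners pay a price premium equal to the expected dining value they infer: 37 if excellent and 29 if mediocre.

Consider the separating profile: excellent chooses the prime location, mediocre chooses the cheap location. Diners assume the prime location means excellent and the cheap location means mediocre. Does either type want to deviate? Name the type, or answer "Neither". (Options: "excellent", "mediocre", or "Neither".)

The prime location pays 37; the cheap location pays 29.
excellent: assigned the prime location, nets 37 − 1 = 36; deviating to the cheap location nets 29.
mediocre: assigned the cheap location, nets 29; deviating to the prime location nets 37 − 18 = 19.
Both types strictly prefer their assigned action; no profitable deviation.

Neither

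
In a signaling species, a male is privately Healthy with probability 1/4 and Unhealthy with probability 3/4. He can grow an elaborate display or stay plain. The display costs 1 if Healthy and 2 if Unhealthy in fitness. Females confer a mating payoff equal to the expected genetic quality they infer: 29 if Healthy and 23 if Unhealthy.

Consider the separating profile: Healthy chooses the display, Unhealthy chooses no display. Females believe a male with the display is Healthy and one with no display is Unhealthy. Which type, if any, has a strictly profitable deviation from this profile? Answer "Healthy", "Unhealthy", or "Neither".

The display pays 29; no display pays 23.
Healthy: assigned the display, nets 29 − 1 = 28; deviating to no display nets 23.
Unhealthy: assigned no display, nets 23; deviating to the display nets 29 − 2 = 27.
The Unhealthy type gains 4 by deviating.

Unhealthy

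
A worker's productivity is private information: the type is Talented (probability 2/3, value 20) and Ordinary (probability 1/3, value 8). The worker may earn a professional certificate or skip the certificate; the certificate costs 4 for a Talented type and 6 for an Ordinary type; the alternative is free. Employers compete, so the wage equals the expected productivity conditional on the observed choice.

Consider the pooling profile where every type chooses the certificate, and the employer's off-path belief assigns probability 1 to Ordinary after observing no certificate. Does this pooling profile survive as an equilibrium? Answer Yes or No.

Yes

On path, the employer holds the prior and pays 2/3·20 + 1/3·8 = 16. Off path (no certificate), believing Ordinary, it pays 8.
Talented: the certificate nets 16 − 4 = 12; no certificate nets 8. Talented stays.
Ordinary: the certificate nets 16 − 6 = 10; no certificate nets 8. Ordinary stays.
No type deviates, so pooling is sustained.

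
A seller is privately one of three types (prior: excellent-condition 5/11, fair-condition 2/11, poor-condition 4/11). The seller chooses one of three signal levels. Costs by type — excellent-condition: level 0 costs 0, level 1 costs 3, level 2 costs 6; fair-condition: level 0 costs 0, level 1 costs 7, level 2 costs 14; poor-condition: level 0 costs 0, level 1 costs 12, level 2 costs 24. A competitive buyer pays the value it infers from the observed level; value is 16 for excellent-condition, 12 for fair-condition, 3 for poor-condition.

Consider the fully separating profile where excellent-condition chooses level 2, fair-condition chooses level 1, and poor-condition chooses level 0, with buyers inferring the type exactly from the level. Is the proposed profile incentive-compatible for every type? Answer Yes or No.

Separating prices: level 2 → 16, level 1 → 12, level 0 → 3.
excellent-condition (assigned level 2): level 0: 3 − 0 = 3; level 1: 12 − 3 = 9; level 2: 16 − 6 = 10. excellent-condition stays.
fair-condition (assigned level 1): level 0: 3 − 0 = 3; level 1: 12 − 7 = 5; level 2: 16 − 14 = 2. fair-condition stays.
poor-condition (assigned level 0): level 0: 3 − 0 = 3; level 1: 12 − 12 = 0; level 2: 16 − 24 = -8. poor-condition stays.
Every type prefers its assigned level; separation holds.

Yes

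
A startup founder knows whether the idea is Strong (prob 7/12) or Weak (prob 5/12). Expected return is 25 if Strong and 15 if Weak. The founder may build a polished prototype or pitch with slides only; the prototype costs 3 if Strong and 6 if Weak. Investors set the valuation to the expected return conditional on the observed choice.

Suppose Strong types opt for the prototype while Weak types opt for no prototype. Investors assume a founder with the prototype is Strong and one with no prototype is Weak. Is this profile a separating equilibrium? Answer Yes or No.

No

Under these beliefs, the prototype earns valuation 25 and no prototype earns valuation 15.
Strong: the prototype nets 25 − 3 = 22; no prototype nets 15. Strong prefers the prototype.
Weak: the prototype nets 25 − 6 = 19; no prototype nets 15. Weak would deviate to the prototype.
Weak has a profitable deviation, so the profile is not an equilibrium.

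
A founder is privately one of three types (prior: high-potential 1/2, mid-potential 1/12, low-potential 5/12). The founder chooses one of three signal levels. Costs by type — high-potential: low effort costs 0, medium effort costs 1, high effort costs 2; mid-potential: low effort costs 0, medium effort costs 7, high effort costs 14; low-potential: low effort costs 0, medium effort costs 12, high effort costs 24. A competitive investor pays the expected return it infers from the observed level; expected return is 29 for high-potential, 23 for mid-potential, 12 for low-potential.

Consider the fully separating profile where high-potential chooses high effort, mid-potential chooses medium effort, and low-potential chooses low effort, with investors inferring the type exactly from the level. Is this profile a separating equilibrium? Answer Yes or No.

Yes

Separating valuations: high effort → 29, medium effort → 23, low effort → 12.
high-potential (assigned high effort): low effort: 12 − 0 = 12; medium effort: 23 − 1 = 22; high effort: 29 − 2 = 27. high-potential stays.
mid-potential (assigned medium effort): low effort: 12 − 0 = 12; medium effort: 23 − 7 = 16; high effort: 29 − 14 = 15. mid-potential stays.
low-potential (assigned low effort): low effort: 12 − 0 = 12; medium effort: 23 − 12 = 11; high effort: 29 − 24 = 5. low-potential stays.
Every type prefers its assigned level; separation holds.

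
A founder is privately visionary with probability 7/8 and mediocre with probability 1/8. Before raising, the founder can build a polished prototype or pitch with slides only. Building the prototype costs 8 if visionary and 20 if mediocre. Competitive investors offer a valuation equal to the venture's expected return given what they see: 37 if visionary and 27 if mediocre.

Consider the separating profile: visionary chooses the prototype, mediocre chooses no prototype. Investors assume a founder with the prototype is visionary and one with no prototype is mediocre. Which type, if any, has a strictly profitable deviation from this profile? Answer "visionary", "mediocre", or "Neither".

The prototype pays 37; no prototype pays 27.
visionary: assigned the prototype, nets 37 − 8 = 29; deviating to no prototype nets 27.
mediocre: assigned no prototype, nets 27; deviating to the prototype nets 37 − 20 = 17.
Both types strictly prefer their assigned action; no profitable deviation.

Neither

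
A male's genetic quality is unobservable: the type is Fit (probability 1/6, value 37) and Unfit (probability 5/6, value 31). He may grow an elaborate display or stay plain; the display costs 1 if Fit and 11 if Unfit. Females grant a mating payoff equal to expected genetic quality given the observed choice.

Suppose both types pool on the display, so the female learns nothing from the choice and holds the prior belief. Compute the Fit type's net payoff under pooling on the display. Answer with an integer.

31

Pooled mating payoff = 1/6·37 + 5/6·31 = 32.
Fit pays cost 1 for the display, so net payoff = 32 − 1 = 31.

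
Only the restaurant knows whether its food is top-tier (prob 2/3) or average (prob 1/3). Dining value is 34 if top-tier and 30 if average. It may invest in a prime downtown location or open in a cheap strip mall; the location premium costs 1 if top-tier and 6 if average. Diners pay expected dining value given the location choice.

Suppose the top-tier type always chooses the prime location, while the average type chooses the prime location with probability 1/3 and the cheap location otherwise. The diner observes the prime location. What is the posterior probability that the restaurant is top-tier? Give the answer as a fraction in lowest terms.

P(the prime location) = (2/3)·1 + (1/3)·(1/3) = 7/9.
By Bayes' rule, P(top-tier | the prime location) = (2/3) / (7/9) = 6/7.

6/7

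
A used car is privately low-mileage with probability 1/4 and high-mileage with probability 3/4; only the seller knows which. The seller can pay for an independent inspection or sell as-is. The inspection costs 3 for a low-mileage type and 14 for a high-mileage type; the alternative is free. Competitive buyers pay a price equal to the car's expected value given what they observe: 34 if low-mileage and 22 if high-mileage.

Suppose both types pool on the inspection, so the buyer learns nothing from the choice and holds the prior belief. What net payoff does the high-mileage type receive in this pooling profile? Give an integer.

11

Pooled price = 1/4·34 + 3/4·22 = 25.
high-mileage pays cost 14 for the inspection, so net payoff = 25 − 14 = 11.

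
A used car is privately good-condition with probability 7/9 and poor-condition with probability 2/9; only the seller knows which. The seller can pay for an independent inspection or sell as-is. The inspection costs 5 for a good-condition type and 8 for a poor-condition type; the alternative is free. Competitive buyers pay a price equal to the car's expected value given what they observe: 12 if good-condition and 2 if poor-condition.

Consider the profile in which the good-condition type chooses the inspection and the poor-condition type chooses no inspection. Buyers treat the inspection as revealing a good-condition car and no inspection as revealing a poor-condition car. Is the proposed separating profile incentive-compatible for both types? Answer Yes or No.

Under these beliefs, the inspection earns price 12 and no inspection earns price 2.
good-condition: the inspection nets 12 − 5 = 7; no inspection nets 2. good-condition prefers the inspection.
poor-condition: the inspection nets 12 − 8 = 4; no inspection nets 2. poor-condition would deviate to the inspection.
poor-condition has a profitable deviation, so the profile is not an equilibrium.

No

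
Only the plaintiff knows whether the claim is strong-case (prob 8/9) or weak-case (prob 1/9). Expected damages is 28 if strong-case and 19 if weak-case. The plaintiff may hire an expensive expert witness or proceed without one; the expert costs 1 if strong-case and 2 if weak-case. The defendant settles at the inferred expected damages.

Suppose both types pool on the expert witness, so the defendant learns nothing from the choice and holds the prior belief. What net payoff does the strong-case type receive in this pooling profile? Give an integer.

Pooled settlement = 8/9·28 + 1/9·19 = 27.
strong-case pays cost 1 for the expert witness, so net payoff = 27 − 1 = 26.

26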